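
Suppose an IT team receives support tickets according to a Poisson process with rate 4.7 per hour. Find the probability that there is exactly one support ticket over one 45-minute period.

0.1038

Over the interval, μ = 4.7 × 0.75 = 3.525 (a 45-minute period = 0.75 hours).
P(N = 1) = e^(−μ) μ^1/1! = e^(−3.525) · 3.525^1/1 ≈ 0.1038.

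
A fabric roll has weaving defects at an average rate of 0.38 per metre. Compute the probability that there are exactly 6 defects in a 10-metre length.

Over the interval, μ = 0.38 × 10 = 3.8 (a 10-metre length = 10 metres).
P(N = 6) = e^(−μ) μ^6/6! = e^(−3.8) · 3.8^6/720 ≈ 0.0936.

0.0936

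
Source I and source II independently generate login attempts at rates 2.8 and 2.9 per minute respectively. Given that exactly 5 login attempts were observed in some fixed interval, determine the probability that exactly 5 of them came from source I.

Given the total, each event is independently from source I with probability p = λ_I/(λ_I+λ_II) = 2.8/5.7 ≈ 0.4912.
So K ~ Binomial(5, 2.8/5.7): P(K = 5) = C(5,5) · (2.8/5.7)^5 · (2.9/5.7)^0 ≈ 0.0286.

0.0286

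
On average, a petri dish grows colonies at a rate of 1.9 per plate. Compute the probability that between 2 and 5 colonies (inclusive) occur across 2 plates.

0.7082

Over the interval, μ = 1.9 × 2 = 3.8 (2 plates).
P(2 ≤ N ≤ 5) = Σ_{j=2}^{5} e^(−3.8) · 3.8^j/j! ≈ 0.7082.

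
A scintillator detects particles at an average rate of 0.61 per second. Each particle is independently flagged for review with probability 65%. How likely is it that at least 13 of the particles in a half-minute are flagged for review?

Thinning: the particles that are flagged for review themselves form a Poisson process with rate 0.65 × 0.61 = 0.3965 per second.
Over the interval, μ = 0.3965 × 30 = 11.895 (a half-minute = 30 seconds).
P(N ≥ 13) = 1 − P(N ≤ 12) ≈ 0.4120.

0.4120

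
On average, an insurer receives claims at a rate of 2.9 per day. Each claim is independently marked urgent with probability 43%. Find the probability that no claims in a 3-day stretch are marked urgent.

Thinning: the claims that are marked urgent themselves form a Poisson process with rate 0.43 × 2.9 = 1.247 per day.
Over the interval, μ = 1.247 × 3 = 3.741 (a 3-day stretch = 3 days).
P(N = 0) = e^(−3.741) · 3.741^0/0! ≈ 0.0237.

0.0237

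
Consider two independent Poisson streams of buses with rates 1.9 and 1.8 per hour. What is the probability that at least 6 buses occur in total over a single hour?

Independent Poisson processes superpose: combined rate λ = 1.9 + 1.8 = 3.7 per hour.
So μ = 3.7.
P(N ≥ 6) = 1 − P(N ≤ 5) ≈ 0.1699.

0.1699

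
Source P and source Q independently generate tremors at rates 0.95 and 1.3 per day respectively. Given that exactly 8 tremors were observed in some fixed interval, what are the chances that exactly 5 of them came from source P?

0.1449

Given the total, each event is independently from source P with probability p = λ_P/(λ_P+λ_Q) = 0.95/2.25 ≈ 0.4222.
So K ~ Binomial(8, 0.95/2.25): P(K = 5) = C(8,5) · (0.95/2.25)^5 · (1.3/2.25)^3 ≈ 0.1449.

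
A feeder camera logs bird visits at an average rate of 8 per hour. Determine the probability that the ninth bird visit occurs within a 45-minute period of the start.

Over the interval, μ = 8 × 0.75 = 6 (a 45-minute period = 0.75 hours).
The ninth arrival falls in the interval iff at least 9 events occur there: P(S_9 ≤ t) = P(N ≥ 9) = 1 − P(N ≤ 8) ≈ 0.1528.

0.1528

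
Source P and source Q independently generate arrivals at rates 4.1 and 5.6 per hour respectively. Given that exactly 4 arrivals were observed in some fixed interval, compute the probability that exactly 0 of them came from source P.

Given the total, each event is independently from source P with probability p = λ_P/(λ_P+λ_Q) = 4.1/9.7 ≈ 0.4227.
So K ~ Binomial(4, 4.1/9.7): P(K = 0) = C(4,0) · (4.1/9.7)^0 · (5.6/9.7)^4 ≈ 0.1111.

0.1111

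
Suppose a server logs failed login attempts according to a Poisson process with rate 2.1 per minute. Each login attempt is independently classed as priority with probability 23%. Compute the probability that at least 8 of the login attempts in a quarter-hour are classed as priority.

0.4377

Thinning: the login attempts that are classed as priority themselves form a Poisson process with rate 0.23 × 2.1 = 0.483 per minute.
Over the interval, μ = 0.483 × 15 = 7.245 (a quarter-hour = 15 minutes).
P(N ≥ 8) = 1 − P(N ≤ 7) ≈ 0.4377.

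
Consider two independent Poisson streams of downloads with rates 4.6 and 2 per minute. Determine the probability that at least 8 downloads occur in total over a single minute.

Independent Poisson processes superpose: combined rate λ = 4.6 + 2 = 6.6 per minute.
So μ = 6.6.
P(N ≥ 8) = 1 − P(N ≤ 7) ≈ 0.3419.

0.3419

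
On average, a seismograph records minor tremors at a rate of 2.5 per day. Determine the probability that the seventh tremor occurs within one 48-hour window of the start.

Over the interval, μ = 2.5 × 2 = 5 (a 48-hour window = 2 days).
The seventh arrival falls in the interval iff at least 7 events occur there: P(S_7 ≤ t) = P(N ≥ 7) = 1 − P(N ≤ 6) ≈ 0.2378.

0.2378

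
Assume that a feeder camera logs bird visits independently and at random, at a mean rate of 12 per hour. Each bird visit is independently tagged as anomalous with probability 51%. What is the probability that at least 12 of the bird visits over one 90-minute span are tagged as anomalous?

0.2148

Thinning: the bird visits that are tagged as anomalous themselves form a Poisson process with rate 0.51 × 12 = 6.12 per hour.
Over the interval, μ = 6.12 × 1.5 = 9.18 (a 90-minute span = 1.5 hours).
P(N ≥ 12) = 1 − P(N ≤ 11) ≈ 0.2148.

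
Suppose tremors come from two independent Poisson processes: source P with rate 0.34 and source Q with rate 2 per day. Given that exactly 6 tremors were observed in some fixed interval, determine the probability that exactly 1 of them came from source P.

Given the total, each event is independently from source P with probability p = λ_P/(λ_P+λ_Q) = 0.34/2.34 ≈ 0.1453.
So K ~ Binomial(6, 0.34/2.34): P(K = 1) = C(6,1) · (0.34/2.34)^1 · (2/2.34)^5 ≈ 0.3976.

0.3976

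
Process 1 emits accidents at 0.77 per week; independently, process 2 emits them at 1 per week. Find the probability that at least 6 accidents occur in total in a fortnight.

0.1477

Independent Poisson processes superpose: combined rate λ = 0.77 + 1 = 1.77 per week.
Over the interval, μ = 1.77 × 2 = 3.54 (a fortnight = 2 weeks).
P(N ≥ 6) = 1 − P(N ≤ 5) ≈ 0.1477.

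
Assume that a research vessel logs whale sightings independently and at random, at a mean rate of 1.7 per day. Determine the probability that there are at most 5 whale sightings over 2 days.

Over the interval, μ = 1.7 × 2 = 3.4 (2 days).
P(N ≤ 5) = Σ_{j=0}^{5} e^(−μ) μ^j/j! ≈ 0.8705.

0.8705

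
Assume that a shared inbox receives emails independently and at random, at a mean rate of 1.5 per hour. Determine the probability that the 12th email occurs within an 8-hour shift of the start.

0.5384

Over the interval, μ = 1.5 × 8 = 12 (an 8-hour shift = 8 hours).
The 12th arrival falls in the interval iff at least 12 events occur there: P(S_12 ≤ t) = P(N ≥ 12) = 1 − P(N ≤ 11) ≈ 0.5384.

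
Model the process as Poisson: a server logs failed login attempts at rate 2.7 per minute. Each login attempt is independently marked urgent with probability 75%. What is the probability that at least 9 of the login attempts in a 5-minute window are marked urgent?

Thinning: the login attempts that are marked urgent themselves form a Poisson process with rate 0.75 × 2.7 = 2.025 per minute.
Over the interval, μ = 2.025 × 5 = 10.125 (a 5-minute window = 5 minutes).
P(N ≥ 9) = 1 − P(N ≤ 8) ≈ 0.6811.

0.6811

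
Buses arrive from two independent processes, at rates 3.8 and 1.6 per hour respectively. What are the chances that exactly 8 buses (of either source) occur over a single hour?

0.0810

Independent Poisson processes superpose: combined rate λ = 3.8 + 1.6 = 5.4 per hour.
So μ = 5.4.
P(N = 8) = e^(−5.4) · 5.4^8/8! ≈ 0.0810.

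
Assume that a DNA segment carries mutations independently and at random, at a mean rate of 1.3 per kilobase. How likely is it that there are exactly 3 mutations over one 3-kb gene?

Over the interval, μ = 1.3 × 3 = 3.9 (a 3-kb gene = 3 kilobases).
P(N = 3) = e^(−μ) μ^3/3! = e^(−3.9) · 3.9^3/6 ≈ 0.2001.

0.2001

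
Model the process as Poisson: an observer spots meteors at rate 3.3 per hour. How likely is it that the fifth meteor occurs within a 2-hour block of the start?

0.7873

Over the interval, μ = 3.3 × 2 = 6.6 (a 2-hour block = 2 hours).
The fifth arrival falls in the interval iff at least 5 events occur there: P(S_5 ≤ t) = P(N ≥ 5) = 1 − P(N ≤ 4) ≈ 0.7873.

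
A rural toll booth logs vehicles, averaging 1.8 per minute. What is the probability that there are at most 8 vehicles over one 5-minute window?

0.4557

Over the interval, μ = 1.8 × 5 = 9 (a 5-minute window = 5 minutes).
P(N ≤ 8) = Σ_{j=0}^{8} e^(−μ) μ^j/j! ≈ 0.4557.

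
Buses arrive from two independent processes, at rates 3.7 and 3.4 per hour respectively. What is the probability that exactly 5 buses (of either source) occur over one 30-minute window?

Independent Poisson processes superpose: combined rate λ = 3.7 + 3.4 = 7.1 per hour.
Over the interval, μ = 7.1 × 0.5 = 3.55 (a 30-minute window = 0.5 hours).
P(N = 5) = e^(−3.55) · 3.55^5/5! ≈ 0.1350.

0.1350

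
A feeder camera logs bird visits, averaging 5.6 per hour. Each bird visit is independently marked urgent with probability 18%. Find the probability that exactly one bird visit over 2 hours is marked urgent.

0.2685

Thinning: the bird visits that are marked urgent themselves form a Poisson process with rate 0.18 × 5.6 = 1.008 per hour.
Over the interval, μ = 1.008 × 2 = 2.016 (2 hours).
P(N = 1) = e^(−2.016) · 2.016^1/1! ≈ 0.2685.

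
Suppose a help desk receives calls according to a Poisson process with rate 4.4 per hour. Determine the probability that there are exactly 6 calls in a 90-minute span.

Over the interval, μ = 4.4 × 1.5 = 6.6 (a 90-minute span = 1.5 hours).
P(N = 6) = e^(−μ) μ^6/6! = e^(−6.6) · 6.6^6/720 ≈ 0.1562.

0.1562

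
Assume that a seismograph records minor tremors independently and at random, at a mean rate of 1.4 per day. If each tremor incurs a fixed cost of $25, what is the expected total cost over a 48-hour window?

$70

E[N] = 1.4 × 2 = 2.8 (a 48-hour window = 2 days); E[cost] = 2.8 × $25 = $70.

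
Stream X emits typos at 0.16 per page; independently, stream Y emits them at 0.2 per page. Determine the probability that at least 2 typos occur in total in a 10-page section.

0.8743

Independent Poisson processes superpose: combined rate λ = 0.16 + 0.2 = 0.36 per page.
Over the interval, μ = 0.36 × 10 = 3.6 (a 10-page section = 10 pages).
P(N ≥ 2) = 1 − P(N ≤ 1) ≈ 0.8743.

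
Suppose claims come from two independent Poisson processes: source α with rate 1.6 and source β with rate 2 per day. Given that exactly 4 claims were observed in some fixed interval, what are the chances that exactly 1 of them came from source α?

Given the total, each event is independently from source α with probability p = λ_α/(λ_α+λ_β) = 1.6/3.6 ≈ 0.4444.
So K ~ Binomial(4, 1.6/3.6): P(K = 1) = C(4,1) · (1.6/3.6)^1 · (2/3.6)^3 ≈ 0.3048.

0.3048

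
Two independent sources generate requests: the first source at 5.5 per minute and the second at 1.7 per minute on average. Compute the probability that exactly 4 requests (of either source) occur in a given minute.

Independent Poisson processes superpose: combined rate λ = 5.5 + 1.7 = 7.2 per minute.
So μ = 7.2.
P(N = 4) = e^(−7.2) · 7.2^4/4! ≈ 0.0836.

0.0836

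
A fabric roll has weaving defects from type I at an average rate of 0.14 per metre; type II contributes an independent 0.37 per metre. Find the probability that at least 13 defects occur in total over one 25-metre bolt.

0.5092

Independent Poisson processes superpose: combined rate λ = 0.14 + 0.37 = 0.51 per metre.
Over the interval, μ = 0.51 × 25 = 12.75 (a 25-metre bolt = 25 metres).
P(N ≥ 13) = 1 − P(N ≤ 12) ≈ 0.5092.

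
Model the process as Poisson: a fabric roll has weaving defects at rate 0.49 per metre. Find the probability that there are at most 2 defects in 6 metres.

0.4368

Over the interval, μ = 0.49 × 6 = 2.94 (6 metres).
P(N ≤ 2) = Σ_{j=0}^{2} e^(−μ) μ^j/j! ≈ 0.4368.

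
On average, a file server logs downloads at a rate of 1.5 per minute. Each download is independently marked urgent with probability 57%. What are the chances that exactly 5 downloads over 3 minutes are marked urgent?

Thinning: the downloads that are marked urgent themselves form a Poisson process with rate 0.57 × 1.5 = 0.855 per minute.
Over the interval, μ = 0.855 × 3 = 2.565 (3 minutes).
P(N = 5) = e^(−2.565) · 2.565^5/5! ≈ 0.0712.

0.0712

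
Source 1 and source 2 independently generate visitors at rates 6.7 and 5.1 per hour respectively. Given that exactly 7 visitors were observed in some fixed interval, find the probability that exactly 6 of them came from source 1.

Given the total, each event is independently from source 1 with probability p = λ_1/(λ_1+λ_2) = 6.7/11.8 ≈ 0.5678.
So K ~ Binomial(7, 6.7/11.8): P(K = 6) = C(7,6) · (6.7/11.8)^6 · (5.1/11.8)^1 ≈ 0.1014.

0.1014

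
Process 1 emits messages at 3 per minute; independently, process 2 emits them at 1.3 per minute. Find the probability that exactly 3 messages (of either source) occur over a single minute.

Independent Poisson processes superpose: combined rate λ = 3 + 1.3 = 4.3 per minute.
So μ = 4.3.
P(N = 3) = e^(−4.3) · 4.3^3/3! ≈ 0.1798.

0.1798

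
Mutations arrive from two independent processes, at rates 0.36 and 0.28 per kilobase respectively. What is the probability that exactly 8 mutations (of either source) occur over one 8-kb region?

Independent Poisson processes superpose: combined rate λ = 0.36 + 0.28 = 0.64 per kilobase.
Over the interval, μ = 0.64 × 8 = 5.12 (an 8-kb region = 8 kilobases).
P(N = 8) = e^(−5.12) · 5.12^8/8! ≈ 0.0700.

0.0700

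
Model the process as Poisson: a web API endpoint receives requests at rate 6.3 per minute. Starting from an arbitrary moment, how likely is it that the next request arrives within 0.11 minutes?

Inter-arrival times are exponential with rate λ = 6.3 per minute.
P(T ≤ 0.11) = 1 − e^(−λt) = 1 − e^(−6.3 × 0.11) = 1 − e^(−0.693) ≈ 0.4999.

0.4999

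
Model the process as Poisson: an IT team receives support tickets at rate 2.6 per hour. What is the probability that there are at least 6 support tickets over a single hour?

With mean μ = 2.6 per hour,
P(N ≥ 6) = 1 − P(N ≤ 5) = 1 − Σ_{j=0}^{5} e^(−μ) μ^j/j! ≈ 0.0490.

0.0490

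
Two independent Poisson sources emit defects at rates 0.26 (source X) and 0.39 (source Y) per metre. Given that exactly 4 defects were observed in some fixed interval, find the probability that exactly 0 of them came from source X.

Given the total, each event is independently from source X with probability p = λ_X/(λ_X+λ_Y) = 0.26/0.65 = 0.4000.
So K ~ Binomial(4, 0.26/0.65): P(K = 0) = C(4,0) · (0.26/0.65)^0 · (0.39/0.65)^4 ≈ 0.1296.

0.1296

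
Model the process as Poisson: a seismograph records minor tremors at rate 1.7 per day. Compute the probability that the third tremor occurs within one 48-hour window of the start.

Over the interval, μ = 1.7 × 2 = 3.4 (a 48-hour window = 2 days).
The third arrival falls in the interval iff at least 3 events occur there: P(S_3 ≤ t) = P(N ≥ 3) = 1 − P(N ≤ 2) ≈ 0.6603.

0.6603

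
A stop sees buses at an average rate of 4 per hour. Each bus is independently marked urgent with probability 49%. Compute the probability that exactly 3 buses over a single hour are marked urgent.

0.1768

Thinning: the buses that are marked urgent themselves form a Poisson process with rate 0.49 × 4 = 1.96 per hour.
So μ = 1.96.
P(N = 3) = e^(−1.96) · 1.96^3/3! ≈ 0.1768.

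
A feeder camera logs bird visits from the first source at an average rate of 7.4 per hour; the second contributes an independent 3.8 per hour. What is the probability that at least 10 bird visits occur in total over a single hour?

Independent Poisson processes superpose: combined rate λ = 7.4 + 3.8 = 11.2 per hour.
So μ = 11.2.
P(N ≥ 10) = 1 − P(N ≤ 9) ≈ 0.6808.

0.6808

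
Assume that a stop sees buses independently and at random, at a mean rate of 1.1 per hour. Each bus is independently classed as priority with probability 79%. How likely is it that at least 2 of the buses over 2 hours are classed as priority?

0.5185

Thinning: the buses that are classed as priority themselves form a Poisson process with rate 0.79 × 1.1 = 0.869 per hour.
Over the interval, μ = 0.869 × 2 = 1.738 (2 hours).
P(N ≥ 2) = 1 − P(N ≤ 1) ≈ 0.5185.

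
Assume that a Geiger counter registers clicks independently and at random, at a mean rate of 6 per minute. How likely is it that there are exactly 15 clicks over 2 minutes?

0.0724

Over the interval, μ = 6 × 2 = 12 (2 minutes).
P(N = 15) = e^(−μ) μ^15/15! = e^(−12) · 12^15/1307674368000 ≈ 0.0724.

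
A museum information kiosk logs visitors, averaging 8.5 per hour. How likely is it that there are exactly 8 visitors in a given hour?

0.1375

With mean μ = 8.5 per hour,
P(N = 8) = e^(−μ) μ^8/8! = e^(−8.5) · 8.5^8/40320 ≈ 0.1375.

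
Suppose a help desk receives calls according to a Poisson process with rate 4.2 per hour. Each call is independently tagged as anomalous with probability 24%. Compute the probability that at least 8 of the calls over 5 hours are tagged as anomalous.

Thinning: the calls that are tagged as anomalous themselves form a Poisson process with rate 0.24 × 4.2 = 1.008 per hour.
Over the interval, μ = 1.008 × 5 = 5.04 (5 hours).
P(N ≥ 8) = 1 − P(N ≤ 7) ≈ 0.1376.

0.1376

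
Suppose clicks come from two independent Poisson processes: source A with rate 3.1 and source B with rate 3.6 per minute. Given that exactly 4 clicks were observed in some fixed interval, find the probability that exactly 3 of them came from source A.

0.2129

Given the total, each event is independently from source A with probability p = λ_A/(λ_A+λ_B) = 3.1/6.7 ≈ 0.4627.
So K ~ Binomial(4, 3.1/6.7): P(K = 3) = C(4,3) · (3.1/6.7)^3 · (3.6/6.7)^1 ≈ 0.2129.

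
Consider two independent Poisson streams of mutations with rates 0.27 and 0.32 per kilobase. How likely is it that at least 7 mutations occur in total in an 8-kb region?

Independent Poisson processes superpose: combined rate λ = 0.27 + 0.32 = 0.59 per kilobase.
Over the interval, μ = 0.59 × 8 = 4.72 (an 8-kb region = 8 kilobases).
P(N ≥ 7) = 1 − P(N ≤ 6) ≈ 0.1981.

0.1981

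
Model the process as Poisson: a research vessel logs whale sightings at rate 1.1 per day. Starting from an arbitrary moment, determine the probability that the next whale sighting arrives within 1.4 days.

0.7856

Inter-arrival times are exponential with rate λ = 1.1 per day.
P(T ≤ 1.4) = 1 − e^(−λt) = 1 − e^(−1.1 × 1.4) = 1 − e^(−1.54) ≈ 0.7856.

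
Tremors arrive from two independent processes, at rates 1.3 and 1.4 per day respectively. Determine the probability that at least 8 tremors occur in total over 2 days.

Independent Poisson processes superpose: combined rate λ = 1.3 + 1.4 = 2.7 per day.
Over the interval, μ = 2.7 × 2 = 5.4 (2 days).
P(N ≥ 8) = 1 − P(N ≤ 7) ≈ 0.1783.

0.1783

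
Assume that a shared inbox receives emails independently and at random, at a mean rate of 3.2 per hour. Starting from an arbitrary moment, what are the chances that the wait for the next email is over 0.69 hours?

0.1099

The wait for the next event is exponential with rate λ = 3.2 per hour.
P(T > 0.69) = e^(−λt) = e^(−3.2 × 0.69) = e^(−2.208) ≈ 0.1099.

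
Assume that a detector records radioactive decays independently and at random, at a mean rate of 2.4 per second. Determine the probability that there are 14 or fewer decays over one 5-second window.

0.7720

Over the interval, μ = 2.4 × 5 = 12 (a 5-second window = 5 seconds).
P(N ≤ 14) = Σ_{j=0}^{14} e^(−μ) μ^j/j! ≈ 0.7720.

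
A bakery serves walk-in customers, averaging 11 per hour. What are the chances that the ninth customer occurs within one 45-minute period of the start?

0.4423

Over the interval, μ = 11 × 0.75 = 8.25 (a 45-minute period = 0.75 hours).
The ninth arrival falls in the interval iff at least 9 events occur there: P(S_9 ≤ t) = P(N ≥ 9) = 1 − P(N ≤ 8) ≈ 0.4423.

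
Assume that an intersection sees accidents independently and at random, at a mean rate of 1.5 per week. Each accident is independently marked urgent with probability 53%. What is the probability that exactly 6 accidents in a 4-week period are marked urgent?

0.0597

Thinning: the accidents that are marked urgent themselves form a Poisson process with rate 0.53 × 1.5 = 0.795 per week.
Over the interval, μ = 0.795 × 4 = 3.18 (a 4-week period = 4 weeks).
P(N = 6) = e^(−3.18) · 3.18^6/6! ≈ 0.0597.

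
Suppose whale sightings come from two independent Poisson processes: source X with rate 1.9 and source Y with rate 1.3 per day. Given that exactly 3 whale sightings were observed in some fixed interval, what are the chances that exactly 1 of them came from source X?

Given the total, each event is independently from source X with probability p = λ_X/(λ_X+λ_Y) = 1.9/3.2 ≈ 0.5937.
So K ~ Binomial(3, 1.9/3.2): P(K = 1) = C(3,1) · (1.9/3.2)^1 · (1.3/3.2)^2 ≈ 0.2940.

0.2940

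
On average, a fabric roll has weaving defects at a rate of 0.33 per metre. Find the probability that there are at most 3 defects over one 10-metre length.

Over the interval, μ = 0.33 × 10 = 3.3 (a 10-metre length = 10 metres).
P(N ≤ 3) = Σ_{j=0}^{3} e^(−μ) μ^j/j! ≈ 0.5803.

0.5803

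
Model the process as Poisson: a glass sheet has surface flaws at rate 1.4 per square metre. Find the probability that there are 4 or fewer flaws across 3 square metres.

0.5898

Over the interval, μ = 1.4 × 3 = 4.2 (3 square metres).
P(N ≤ 4) = Σ_{j=0}^{4} e^(−μ) μ^j/j! ≈ 0.5898.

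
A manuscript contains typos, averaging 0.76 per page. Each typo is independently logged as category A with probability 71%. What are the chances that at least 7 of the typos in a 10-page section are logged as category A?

Thinning: the typos that are logged as category A themselves form a Poisson process with rate 0.71 × 0.76 = 0.5396 per page.
Over the interval, μ = 0.5396 × 10 = 5.396 (a 10-page section = 10 pages).
P(N ≥ 7) = 1 − P(N ≤ 6) ≈ 0.2977.

0.2977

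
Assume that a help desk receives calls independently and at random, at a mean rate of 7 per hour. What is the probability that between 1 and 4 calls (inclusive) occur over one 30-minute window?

0.6952

Over the interval, μ = 7 × 0.5 = 3.5 (a 30-minute window = 0.5 hours).
P(1 ≤ N ≤ 4) = Σ_{j=1}^{4} e^(−3.5) · 3.5^j/j! ≈ 0.6952.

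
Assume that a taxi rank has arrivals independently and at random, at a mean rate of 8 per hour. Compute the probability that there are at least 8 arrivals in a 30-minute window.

Over the interval, μ = 8 × 0.5 = 4 (a 30-minute window = 0.5 hours).
P(N ≥ 8) = 1 − P(N ≤ 7) = 1 − Σ_{j=0}^{7} e^(−μ) μ^j/j! ≈ 0.0511.

0.0511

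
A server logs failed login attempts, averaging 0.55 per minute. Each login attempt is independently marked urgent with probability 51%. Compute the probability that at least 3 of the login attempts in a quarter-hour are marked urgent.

0.7908

Thinning: the login attempts that are marked urgent themselves form a Poisson process with rate 0.51 × 0.55 = 0.2805 per minute.
Over the interval, μ = 0.2805 × 15 = 4.2075 (a quarter-hour = 15 minutes).
P(N ≥ 3) = 1 − P(N ≤ 2) ≈ 0.7908.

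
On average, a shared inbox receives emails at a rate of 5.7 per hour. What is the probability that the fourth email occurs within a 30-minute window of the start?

Over the interval, μ = 5.7 × 0.5 = 2.85 (a 30-minute window = 0.5 hours).
The fourth arrival falls in the interval iff at least 4 events occur there: P(S_4 ≤ t) = P(N ≥ 4) = 1 − P(N ≤ 3) ≈ 0.3192.

0.3192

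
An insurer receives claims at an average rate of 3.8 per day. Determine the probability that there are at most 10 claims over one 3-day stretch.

Over the interval, μ = 3.8 × 3 = 11.4 (a 3-day stretch = 3 days).
P(N ≤ 10) = Σ_{j=0}^{10} e^(−μ) μ^j/j! ≈ 0.4131.

0.4131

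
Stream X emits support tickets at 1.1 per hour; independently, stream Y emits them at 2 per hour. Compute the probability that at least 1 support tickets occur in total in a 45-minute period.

Independent Poisson processes superpose: combined rate λ = 1.1 + 2 = 3.1 per hour.
Over the interval, μ = 3.1 × 0.75 = 2.325 (a 45-minute period = 0.75 hours).
P(N ≥ 1) = 1 − P(N ≤ 0) ≈ 0.9022.

0.9022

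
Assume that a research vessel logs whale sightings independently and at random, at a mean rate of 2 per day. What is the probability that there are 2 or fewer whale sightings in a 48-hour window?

0.2381

Over the interval, μ = 2 × 2 = 4 (a 48-hour window = 2 days).
P(N ≤ 2) = Σ_{j=0}^{2} e^(−μ) μ^j/j! ≈ 0.2381.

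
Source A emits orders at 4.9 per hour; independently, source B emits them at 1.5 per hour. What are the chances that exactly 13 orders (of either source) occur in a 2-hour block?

0.1098

Independent Poisson processes superpose: combined rate λ = 4.9 + 1.5 = 6.4 per hour.
Over the interval, μ = 6.4 × 2 = 12.8 (a 2-hour block = 2 hours).
P(N = 13) = e^(−12.8) · 12.8^13/13! ≈ 0.1098.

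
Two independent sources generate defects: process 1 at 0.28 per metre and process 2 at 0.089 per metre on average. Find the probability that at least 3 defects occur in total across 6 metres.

0.3810

Independent Poisson processes superpose: combined rate λ = 0.28 + 0.089 = 0.369 per metre.
Over the interval, μ = 0.369 × 6 = 2.214 (6 metres).
P(N ≥ 3) = 1 − P(N ≤ 2) ≈ 0.3810.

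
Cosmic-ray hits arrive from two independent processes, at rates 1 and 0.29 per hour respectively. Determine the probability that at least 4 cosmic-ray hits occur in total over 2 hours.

0.2597

Independent Poisson processes superpose: combined rate λ = 1 + 0.29 = 1.29 per hour.
Over the interval, μ = 1.29 × 2 = 2.58 (2 hours).
P(N ≥ 4) = 1 − P(N ≤ 3) ≈ 0.2597.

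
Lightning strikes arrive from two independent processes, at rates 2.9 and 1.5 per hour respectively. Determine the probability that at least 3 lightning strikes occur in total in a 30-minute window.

Independent Poisson processes superpose: combined rate λ = 2.9 + 1.5 = 4.4 per hour.
Over the interval, μ = 4.4 × 0.5 = 2.2 (a 30-minute window = 0.5 hours).
P(N ≥ 3) = 1 − P(N ≤ 2) ≈ 0.3773.

0.3773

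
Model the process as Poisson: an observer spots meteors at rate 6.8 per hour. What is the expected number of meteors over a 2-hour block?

13.6

E[N] = λt = 6.8 × 2 = 13.6 (a 2-hour block = 2 hours).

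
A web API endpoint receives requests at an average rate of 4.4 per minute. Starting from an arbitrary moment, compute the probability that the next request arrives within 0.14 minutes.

Inter-arrival times are exponential with rate λ = 4.4 per minute.
P(T ≤ 0.14) = 1 − e^(−λt) = 1 − e^(−4.4 × 0.14) = 1 − e^(−0.616) ≈ 0.4599.

0.4599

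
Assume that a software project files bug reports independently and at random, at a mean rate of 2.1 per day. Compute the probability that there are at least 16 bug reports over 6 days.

0.2022

Over the interval, μ = 2.1 × 6 = 12.6 (6 days).
P(N ≥ 16) = 1 − P(N ≤ 15) = 1 − Σ_{j=0}^{15} e^(−μ) μ^j/j! ≈ 0.2022.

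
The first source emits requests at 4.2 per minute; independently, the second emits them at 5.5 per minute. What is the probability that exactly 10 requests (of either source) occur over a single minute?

Independent Poisson processes superpose: combined rate λ = 4.2 + 5.5 = 9.7 per minute.
So μ = 9.7.
P(N = 10) = e^(−9.7) · 9.7^10/10! ≈ 0.1245.

0.1245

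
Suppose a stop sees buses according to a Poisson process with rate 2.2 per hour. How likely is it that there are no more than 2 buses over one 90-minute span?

Over the interval, μ = 2.2 × 1.5 = 3.3 (a 90-minute span = 1.5 hours).
P(N ≤ 2) = Σ_{j=0}^{2} e^(−μ) μ^j/j! ≈ 0.3594.

0.3594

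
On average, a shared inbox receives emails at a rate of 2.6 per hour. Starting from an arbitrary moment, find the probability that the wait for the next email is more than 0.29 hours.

The wait for the next event is exponential with rate λ = 2.6 per hour.
P(T > 0.29) = e^(−λt) = e^(−2.6 × 0.29) = e^(−0.754) ≈ 0.4705.

0.4705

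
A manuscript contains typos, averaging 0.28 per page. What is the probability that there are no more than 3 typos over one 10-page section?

Over the interval, μ = 0.28 × 10 = 2.8 (a 10-page section = 10 pages).
P(N ≤ 3) = Σ_{j=0}^{3} e^(−μ) μ^j/j! ≈ 0.6919.

0.6919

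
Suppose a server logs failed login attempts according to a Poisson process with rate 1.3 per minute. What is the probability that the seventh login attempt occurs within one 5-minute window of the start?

Over the interval, μ = 1.3 × 5 = 6.5 (a 5-minute window = 5 minutes).
The seventh arrival falls in the interval iff at least 7 events occur there: P(S_7 ≤ t) = P(N ≥ 7) = 1 − P(N ≤ 6) ≈ 0.4735.

0.4735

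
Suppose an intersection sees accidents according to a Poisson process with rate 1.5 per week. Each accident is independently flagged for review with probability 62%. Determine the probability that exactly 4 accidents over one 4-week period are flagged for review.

Thinning: the accidents that are flagged for review themselves form a Poisson process with rate 0.62 × 1.5 = 0.93 per week.
Over the interval, μ = 0.93 × 4 = 3.72 (a 4-week period = 4 weeks).
P(N = 4) = e^(−3.72) · 3.72^4/4! ≈ 0.1934.

0.1934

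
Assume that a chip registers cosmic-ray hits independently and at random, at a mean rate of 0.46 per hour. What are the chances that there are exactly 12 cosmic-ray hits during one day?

Over the interval, μ = 0.46 × 24 = 11.04 (a day = 24 hours).
P(N = 12) = e^(−μ) μ^12/12! = e^(−11.04) · 11.04^12/479001600 ≈ 0.1098.

0.1098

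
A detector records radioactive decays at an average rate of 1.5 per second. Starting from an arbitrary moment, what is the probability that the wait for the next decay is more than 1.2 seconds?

The wait for the next event is exponential with rate λ = 1.5 per second.
P(T > 1.2) = e^(−λt) = e^(−1.5 × 1.2) = e^(−1.8) ≈ 0.1653.

0.1653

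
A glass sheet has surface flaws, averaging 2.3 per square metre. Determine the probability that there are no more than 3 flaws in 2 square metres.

Over the interval, μ = 2.3 × 2 = 4.6 (2 square metres).
P(N ≤ 3) = Σ_{j=0}^{3} e^(−μ) μ^j/j! ≈ 0.3257.

0.3257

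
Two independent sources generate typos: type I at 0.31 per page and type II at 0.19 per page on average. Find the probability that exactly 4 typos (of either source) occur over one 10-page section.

0.1755

Independent Poisson processes superpose: combined rate λ = 0.31 + 0.19 = 0.5 per page.
Over the interval, μ = 0.5 × 10 = 5 (a 10-page section = 10 pages).
P(N = 4) = e^(−5) · 5^4/4! ≈ 0.1755.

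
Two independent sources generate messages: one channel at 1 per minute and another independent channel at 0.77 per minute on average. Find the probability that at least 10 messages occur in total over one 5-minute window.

Independent Poisson processes superpose: combined rate λ = 1 + 0.77 = 1.77 per minute.
Over the interval, μ = 1.77 × 5 = 8.85 (a 5-minute window = 5 minutes).
P(N ≥ 10) = 1 − P(N ≤ 9) ≈ 0.3928.

0.3928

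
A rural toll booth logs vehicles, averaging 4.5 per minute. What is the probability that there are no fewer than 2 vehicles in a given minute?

0.9389

With mean μ = 4.5 per minute,
P(N ≥ 2) = 1 − P(N ≤ 1) = 1 − Σ_{j=0}^{1} e^(−μ) μ^j/j! ≈ 0.9389.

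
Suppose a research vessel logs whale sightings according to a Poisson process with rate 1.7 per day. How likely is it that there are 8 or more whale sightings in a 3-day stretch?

Over the interval, μ = 1.7 × 3 = 5.1 (a 3-day stretch = 3 days).
P(N ≥ 8) = 1 − P(N ≤ 7) = 1 − Σ_{j=0}^{7} e^(−μ) μ^j/j! ≈ 0.1440.

0.1440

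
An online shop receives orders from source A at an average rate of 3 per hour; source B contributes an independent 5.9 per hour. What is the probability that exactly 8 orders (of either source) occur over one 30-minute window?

0.0445

Independent Poisson processes superpose: combined rate λ = 3 + 5.9 = 8.9 per hour.
Over the interval, μ = 8.9 × 0.5 = 4.45 (a 30-minute window = 0.5 hours).
P(N = 8) = e^(−4.45) · 4.45^8/8! ≈ 0.0445.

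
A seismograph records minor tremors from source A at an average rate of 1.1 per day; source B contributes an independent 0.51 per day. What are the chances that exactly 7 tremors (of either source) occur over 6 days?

Independent Poisson processes superpose: combined rate λ = 1.1 + 0.51 = 1.61 per day.
Over the interval, μ = 1.61 × 6 = 9.66 (6 days).
P(N = 7) = e^(−9.66) · 9.66^7/7! ≈ 0.0993.

0.0993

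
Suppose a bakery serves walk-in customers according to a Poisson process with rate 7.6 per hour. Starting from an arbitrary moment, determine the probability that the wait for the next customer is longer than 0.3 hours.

The wait for the next event is exponential with rate λ = 7.6 per hour.
P(T > 0.3) = e^(−λt) = e^(−7.6 × 0.3) = e^(−2.28) ≈ 0.1023.

0.1023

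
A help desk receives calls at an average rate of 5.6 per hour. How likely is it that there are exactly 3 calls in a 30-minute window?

Over the interval, μ = 5.6 × 0.5 = 2.8 (a 30-minute window = 0.5 hours).
P(N = 3) = e^(−μ) μ^3/3! = e^(−2.8) · 2.8^3/6 ≈ 0.2225.

0.2225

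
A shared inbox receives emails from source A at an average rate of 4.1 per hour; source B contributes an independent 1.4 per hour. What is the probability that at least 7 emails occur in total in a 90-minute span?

Independent Poisson processes superpose: combined rate λ = 4.1 + 1.4 = 5.5 per hour.
Over the interval, μ = 5.5 × 1.5 = 8.25 (a 90-minute span = 1.5 hours).
P(N ≥ 7) = 1 − P(N ≤ 6) ≈ 0.7162.

0.7162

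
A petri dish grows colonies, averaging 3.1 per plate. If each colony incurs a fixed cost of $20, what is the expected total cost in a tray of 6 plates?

E[N] = 3.1 × 6 = 18.6 (a tray of 6 plates = 6 plates); E[cost] = 18.6 × $20 = $372.

$372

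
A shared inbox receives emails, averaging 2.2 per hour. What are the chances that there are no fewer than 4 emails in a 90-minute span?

0.4197

Over the interval, μ = 2.2 × 1.5 = 3.3 (a 90-minute span = 1.5 hours).
P(N ≥ 4) = 1 − P(N ≤ 3) = 1 − Σ_{j=0}^{3} e^(−μ) μ^j/j! ≈ 0.4197.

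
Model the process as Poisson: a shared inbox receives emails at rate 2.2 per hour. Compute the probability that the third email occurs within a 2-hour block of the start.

Over the interval, μ = 2.2 × 2 = 4.4 (a 2-hour block = 2 hours).
The third arrival falls in the interval iff at least 3 events occur there: P(S_3 ≤ t) = P(N ≥ 3) = 1 − P(N ≤ 2) ≈ 0.8149.

0.8149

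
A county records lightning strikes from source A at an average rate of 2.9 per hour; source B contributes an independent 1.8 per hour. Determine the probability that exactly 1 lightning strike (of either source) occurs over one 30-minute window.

Independent Poisson processes superpose: combined rate λ = 2.9 + 1.8 = 4.7 per hour.
Over the interval, μ = 4.7 × 0.5 = 2.35 (a 30-minute window = 0.5 hours).
P(N = 1) = e^(−2.35) · 2.35^1/1! ≈ 0.2241.

0.2241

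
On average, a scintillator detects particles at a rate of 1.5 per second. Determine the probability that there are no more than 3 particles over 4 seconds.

0.1512

Over the interval, μ = 1.5 × 4 = 6 (4 seconds).
P(N ≤ 3) = Σ_{j=0}^{3} e^(−μ) μ^j/j! ≈ 0.1512.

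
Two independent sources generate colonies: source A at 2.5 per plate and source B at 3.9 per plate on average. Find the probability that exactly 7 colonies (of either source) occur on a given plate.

0.1450

Independent Poisson processes superpose: combined rate λ = 2.5 + 3.9 = 6.4 per plate.
So μ = 6.4.
P(N = 7) = e^(−6.4) · 6.4^7/7! ≈ 0.1450.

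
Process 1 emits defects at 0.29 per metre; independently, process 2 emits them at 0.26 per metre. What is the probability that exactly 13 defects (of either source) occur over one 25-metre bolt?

Independent Poisson processes superpose: combined rate λ = 0.29 + 0.26 = 0.55 per metre.
Over the interval, μ = 0.55 × 25 = 13.75 (a 25-metre bolt = 25 metres).
P(N = 13) = e^(−13.75) · 13.75^13/13! ≈ 0.1077.

0.1077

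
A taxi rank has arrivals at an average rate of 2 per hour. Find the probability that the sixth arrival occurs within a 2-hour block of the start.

Over the interval, μ = 2 × 2 = 4 (a 2-hour block = 2 hours).
The sixth arrival falls in the interval iff at least 6 events occur there: P(S_6 ≤ t) = P(N ≥ 6) = 1 − P(N ≤ 5) ≈ 0.2149.

0.2149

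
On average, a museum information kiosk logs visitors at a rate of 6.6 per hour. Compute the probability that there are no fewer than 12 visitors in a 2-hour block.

Over the interval, μ = 6.6 × 2 = 13.2 (a 2-hour block = 2 hours).
P(N ≥ 12) = 1 − P(N ≤ 11) = 1 − Σ_{j=0}^{11} e^(−μ) μ^j/j! ≈ 0.6668.

0.6668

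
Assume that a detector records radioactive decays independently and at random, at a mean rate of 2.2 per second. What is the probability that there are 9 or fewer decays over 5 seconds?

0.3405

Over the interval, μ = 2.2 × 5 = 11 (5 seconds).
P(N ≤ 9) = Σ_{j=0}^{9} e^(−μ) μ^j/j! ≈ 0.3405.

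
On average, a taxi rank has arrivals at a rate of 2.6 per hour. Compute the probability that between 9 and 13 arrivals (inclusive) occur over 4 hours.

0.5440

Over the interval, μ = 2.6 × 4 = 10.4 (4 hours).
P(9 ≤ N ≤ 13) = Σ_{j=9}^{13} e^(−10.4) · 10.4^j/j! ≈ 0.5440.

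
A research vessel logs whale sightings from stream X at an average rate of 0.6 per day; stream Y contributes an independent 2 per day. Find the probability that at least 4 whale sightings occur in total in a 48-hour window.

0.7619

Independent Poisson processes superpose: combined rate λ = 0.6 + 2 = 2.6 per day.
Over the interval, μ = 2.6 × 2 = 5.2 (a 48-hour window = 2 days).
P(N ≥ 4) = 1 − P(N ≤ 3) ≈ 0.7619.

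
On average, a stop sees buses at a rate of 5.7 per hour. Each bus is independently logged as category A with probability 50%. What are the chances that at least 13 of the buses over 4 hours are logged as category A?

Thinning: the buses that are logged as category A themselves form a Poisson process with rate 0.5 × 5.7 = 2.85 per hour.
Over the interval, μ = 2.85 × 4 = 11.4 (4 hours).
P(N ≥ 13) = 1 − P(N ≤ 12) ≈ 0.3558.

0.3558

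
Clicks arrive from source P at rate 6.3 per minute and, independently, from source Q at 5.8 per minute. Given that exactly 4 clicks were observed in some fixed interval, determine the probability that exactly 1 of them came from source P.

0.2294

Given the total, each event is independently from source P with probability p = λ_P/(λ_P+λ_Q) = 6.3/12.1 ≈ 0.5207.
So K ~ Binomial(4, 6.3/12.1): P(K = 1) = C(4,1) · (6.3/12.1)^1 · (5.8/12.1)^3 ≈ 0.2294.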